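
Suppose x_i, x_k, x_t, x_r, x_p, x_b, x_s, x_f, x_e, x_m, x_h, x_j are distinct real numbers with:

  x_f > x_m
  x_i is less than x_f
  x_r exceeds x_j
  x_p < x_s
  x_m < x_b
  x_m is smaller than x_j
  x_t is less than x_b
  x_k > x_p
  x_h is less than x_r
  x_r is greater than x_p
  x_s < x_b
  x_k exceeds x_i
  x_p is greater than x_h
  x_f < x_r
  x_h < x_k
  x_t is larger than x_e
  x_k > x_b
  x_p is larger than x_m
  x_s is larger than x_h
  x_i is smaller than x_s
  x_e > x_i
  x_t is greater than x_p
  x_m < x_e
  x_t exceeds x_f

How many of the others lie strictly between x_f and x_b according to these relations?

Chaining upward from x_f reaches: x_r, x_t, x_k.
Chaining downward from x_b reaches: x_i, x_m, x_h, x_p, x_e, x_t, x_s.
Strictly between x_f and x_b are those in both lists: x_t — 1 element.

1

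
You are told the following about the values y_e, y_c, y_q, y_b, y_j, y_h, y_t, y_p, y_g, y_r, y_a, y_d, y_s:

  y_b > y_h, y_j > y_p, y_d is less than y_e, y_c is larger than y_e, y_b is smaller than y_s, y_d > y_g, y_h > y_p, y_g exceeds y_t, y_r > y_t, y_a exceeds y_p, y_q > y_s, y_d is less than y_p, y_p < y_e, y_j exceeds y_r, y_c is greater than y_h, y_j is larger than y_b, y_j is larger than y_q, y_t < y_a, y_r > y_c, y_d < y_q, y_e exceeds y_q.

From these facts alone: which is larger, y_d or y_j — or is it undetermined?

The relevant relations are y_d < y_p; y_p < y_h; y_h < y_b; y_b < y_s; y_s < y_q; y_q < y_e; y_e < y_c; y_c < y_r; y_r < y_j.
Together: y_d < y_p < y_h < y_b < y_s < y_q < y_e < y_c < y_r < y_j.
So y_j is larger.

y_j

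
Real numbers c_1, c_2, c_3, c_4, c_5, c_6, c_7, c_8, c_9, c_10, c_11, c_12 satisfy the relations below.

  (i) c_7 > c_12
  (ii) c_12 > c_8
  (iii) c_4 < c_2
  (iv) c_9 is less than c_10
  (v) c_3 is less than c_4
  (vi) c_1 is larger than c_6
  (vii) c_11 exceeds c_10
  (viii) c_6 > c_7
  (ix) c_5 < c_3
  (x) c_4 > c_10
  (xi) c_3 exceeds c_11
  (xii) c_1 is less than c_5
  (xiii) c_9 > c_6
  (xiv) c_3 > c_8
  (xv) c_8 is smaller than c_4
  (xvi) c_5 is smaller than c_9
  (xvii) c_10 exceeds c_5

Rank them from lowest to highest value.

c_8 < c_12 < c_7 < c_6 < c_1 < c_5 < c_9 < c_10 < c_11 < c_3 < c_4 < c_2

Nothing is placed below c_8, so it is least; from there c_8 < c_12; c_12 < c_7; c_7 < c_6; c_6 < c_1; c_1 < c_5; c_5 < c_9; c_9 < c_10; c_10 < c_11; c_11 < c_3; c_3 < c_4; c_4 < c_2, each given directly.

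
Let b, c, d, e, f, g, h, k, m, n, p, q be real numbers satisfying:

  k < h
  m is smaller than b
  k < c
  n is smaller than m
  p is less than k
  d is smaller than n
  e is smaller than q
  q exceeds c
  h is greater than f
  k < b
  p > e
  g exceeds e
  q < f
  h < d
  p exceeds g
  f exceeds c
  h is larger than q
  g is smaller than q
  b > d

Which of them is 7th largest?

Chaining the given pairs: e < g < p < k < c < q < f < h < d < n < m < b.
Counting 7 from the largest end gives q.

q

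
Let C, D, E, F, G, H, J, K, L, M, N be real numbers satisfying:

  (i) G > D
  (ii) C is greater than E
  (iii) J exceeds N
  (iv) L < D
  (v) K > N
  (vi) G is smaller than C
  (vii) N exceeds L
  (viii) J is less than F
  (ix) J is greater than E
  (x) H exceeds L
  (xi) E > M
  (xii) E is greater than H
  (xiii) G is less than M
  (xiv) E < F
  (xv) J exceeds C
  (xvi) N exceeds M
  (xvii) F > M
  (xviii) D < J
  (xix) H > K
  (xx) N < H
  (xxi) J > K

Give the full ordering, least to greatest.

L < D < G < M < N < K < H < E < C < J < F

The consecutive links are each given: L < D; D < G; G < M; M < N; N < K; K < H; H < E; E < C; C < J; J < F.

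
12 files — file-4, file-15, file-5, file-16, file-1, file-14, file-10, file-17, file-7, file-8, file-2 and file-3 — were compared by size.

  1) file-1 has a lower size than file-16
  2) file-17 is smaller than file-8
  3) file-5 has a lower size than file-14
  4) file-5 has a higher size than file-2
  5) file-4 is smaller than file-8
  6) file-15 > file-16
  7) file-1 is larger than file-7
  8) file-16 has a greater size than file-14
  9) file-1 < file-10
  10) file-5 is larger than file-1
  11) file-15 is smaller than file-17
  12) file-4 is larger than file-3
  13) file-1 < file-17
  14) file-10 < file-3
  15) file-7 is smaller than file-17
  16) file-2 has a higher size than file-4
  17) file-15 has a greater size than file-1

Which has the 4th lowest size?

The consecutive relations fix a unique order: file-7 < file-1 < file-10 < file-3 < file-4 < file-2 < file-5 < file-14 < file-16 < file-15 < file-17 < file-8.
Counting 4 from the smallest end gives file-3.

file-3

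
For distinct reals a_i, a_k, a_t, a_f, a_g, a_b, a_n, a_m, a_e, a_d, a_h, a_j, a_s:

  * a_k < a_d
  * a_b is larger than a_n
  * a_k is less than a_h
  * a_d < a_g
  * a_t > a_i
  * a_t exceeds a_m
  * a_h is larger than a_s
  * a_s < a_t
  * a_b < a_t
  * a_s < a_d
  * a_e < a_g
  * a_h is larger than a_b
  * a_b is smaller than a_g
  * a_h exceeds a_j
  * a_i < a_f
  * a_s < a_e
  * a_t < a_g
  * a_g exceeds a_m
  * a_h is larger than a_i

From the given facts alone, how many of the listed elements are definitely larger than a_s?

The elements the relations force above a_s are a_d, a_e, a_t, a_g, a_h — no chain reaches any other.
That is 5.

5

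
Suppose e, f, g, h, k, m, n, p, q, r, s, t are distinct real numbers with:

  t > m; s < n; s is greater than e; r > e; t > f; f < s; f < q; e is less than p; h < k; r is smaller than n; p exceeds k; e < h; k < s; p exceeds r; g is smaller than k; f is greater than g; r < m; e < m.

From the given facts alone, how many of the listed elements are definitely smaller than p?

5

Directly below p: e, r, k.
One step further: g, h (5 so far).
Nothing else is reachable below p; 5 in all.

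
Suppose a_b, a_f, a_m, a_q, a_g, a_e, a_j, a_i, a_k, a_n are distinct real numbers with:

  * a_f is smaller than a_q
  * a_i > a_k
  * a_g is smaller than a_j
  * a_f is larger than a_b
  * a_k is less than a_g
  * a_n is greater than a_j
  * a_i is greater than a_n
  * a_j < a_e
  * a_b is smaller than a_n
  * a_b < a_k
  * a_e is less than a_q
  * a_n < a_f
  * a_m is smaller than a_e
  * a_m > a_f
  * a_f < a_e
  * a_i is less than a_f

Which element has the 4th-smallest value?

Chaining the given pairs: a_b < a_k < a_g < a_j < a_n < a_i < a_f < a_m < a_e < a_q.
The 4th smallest is a_j.

a_j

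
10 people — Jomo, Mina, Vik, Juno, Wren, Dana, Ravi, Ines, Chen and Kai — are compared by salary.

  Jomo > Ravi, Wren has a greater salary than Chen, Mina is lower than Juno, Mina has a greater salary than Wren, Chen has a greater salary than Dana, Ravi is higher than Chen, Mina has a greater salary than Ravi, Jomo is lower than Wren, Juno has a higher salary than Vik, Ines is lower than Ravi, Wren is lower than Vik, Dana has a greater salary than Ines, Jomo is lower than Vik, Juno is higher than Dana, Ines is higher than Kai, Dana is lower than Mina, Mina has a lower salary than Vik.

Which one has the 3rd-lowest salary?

Piecing the relations together gives one ordering: Kai < Ines < Dana < Chen < Ravi < Jomo < Wren < Mina < Vik < Juno.
The 3rd smallest is Dana.

Dana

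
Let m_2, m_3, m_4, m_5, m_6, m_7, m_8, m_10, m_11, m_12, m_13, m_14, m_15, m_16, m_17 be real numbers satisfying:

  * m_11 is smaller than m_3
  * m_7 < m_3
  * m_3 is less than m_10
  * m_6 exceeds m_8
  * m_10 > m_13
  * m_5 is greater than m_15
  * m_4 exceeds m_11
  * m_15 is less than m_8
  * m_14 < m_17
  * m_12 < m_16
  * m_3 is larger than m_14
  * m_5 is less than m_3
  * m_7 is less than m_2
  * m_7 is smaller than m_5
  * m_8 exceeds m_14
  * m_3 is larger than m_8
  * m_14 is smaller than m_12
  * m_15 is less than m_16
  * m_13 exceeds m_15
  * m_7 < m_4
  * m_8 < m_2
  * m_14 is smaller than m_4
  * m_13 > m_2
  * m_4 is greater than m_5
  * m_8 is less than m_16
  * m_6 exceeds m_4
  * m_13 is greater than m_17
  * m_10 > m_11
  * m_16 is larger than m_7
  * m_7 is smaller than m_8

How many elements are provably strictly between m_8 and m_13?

The relations place m_8 below m_13. An element lies strictly between them when it is forced above m_8 and also forced below m_13.
Above m_8: {m_2, m_3, m_6, m_10, m_16}. Below m_13: {m_14, m_7, m_15, m_17, m_2}.
Intersection: {m_2} — 1.

1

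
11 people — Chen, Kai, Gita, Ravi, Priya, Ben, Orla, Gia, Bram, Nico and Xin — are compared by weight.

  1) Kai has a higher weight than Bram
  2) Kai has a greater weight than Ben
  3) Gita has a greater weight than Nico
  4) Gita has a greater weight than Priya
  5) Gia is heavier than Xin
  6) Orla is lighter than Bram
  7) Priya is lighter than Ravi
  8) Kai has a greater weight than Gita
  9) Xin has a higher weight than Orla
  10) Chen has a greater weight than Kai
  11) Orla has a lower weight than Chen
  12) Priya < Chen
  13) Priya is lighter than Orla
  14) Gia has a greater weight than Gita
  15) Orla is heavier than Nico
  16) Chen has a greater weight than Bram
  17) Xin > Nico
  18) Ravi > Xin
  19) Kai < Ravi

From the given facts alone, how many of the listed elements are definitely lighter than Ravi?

8

From Ravi the given relations immediately reach Priya, Xin, Kai.
From those, Nico, Orla, Ben, Bram, Gita — 8 in total.
Nothing else is reachable below Ravi; 8 in all.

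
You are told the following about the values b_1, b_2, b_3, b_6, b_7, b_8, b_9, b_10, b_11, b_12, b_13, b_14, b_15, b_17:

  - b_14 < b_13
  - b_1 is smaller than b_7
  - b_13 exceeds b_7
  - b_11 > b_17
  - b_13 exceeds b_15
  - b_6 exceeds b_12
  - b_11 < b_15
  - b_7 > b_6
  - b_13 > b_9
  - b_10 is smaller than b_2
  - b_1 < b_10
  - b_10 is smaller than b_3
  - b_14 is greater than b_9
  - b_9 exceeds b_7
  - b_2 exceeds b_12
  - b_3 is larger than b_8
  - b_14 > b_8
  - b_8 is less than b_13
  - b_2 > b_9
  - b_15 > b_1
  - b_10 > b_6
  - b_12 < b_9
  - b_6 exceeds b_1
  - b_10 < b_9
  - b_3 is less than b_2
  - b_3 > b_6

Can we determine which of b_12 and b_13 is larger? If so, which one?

The relevant relations are b_12 < b_6; b_6 < b_7; b_7 < b_9; b_9 < b_14; b_14 < b_13.
Chaining these gives b_12 < b_6 < b_7 < b_9 < b_14 < b_13.
So b_13 is larger.

b_13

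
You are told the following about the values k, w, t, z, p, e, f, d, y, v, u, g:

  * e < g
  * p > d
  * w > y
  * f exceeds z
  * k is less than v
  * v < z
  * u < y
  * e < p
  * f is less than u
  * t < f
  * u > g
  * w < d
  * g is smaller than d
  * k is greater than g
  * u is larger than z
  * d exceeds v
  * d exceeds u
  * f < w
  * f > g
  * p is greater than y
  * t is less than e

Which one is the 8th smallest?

The consecutive relations fix a unique order: t < e < g < k < v < z < f < u < y < w < d < p.
Counting 8 from the smallest end gives u.

u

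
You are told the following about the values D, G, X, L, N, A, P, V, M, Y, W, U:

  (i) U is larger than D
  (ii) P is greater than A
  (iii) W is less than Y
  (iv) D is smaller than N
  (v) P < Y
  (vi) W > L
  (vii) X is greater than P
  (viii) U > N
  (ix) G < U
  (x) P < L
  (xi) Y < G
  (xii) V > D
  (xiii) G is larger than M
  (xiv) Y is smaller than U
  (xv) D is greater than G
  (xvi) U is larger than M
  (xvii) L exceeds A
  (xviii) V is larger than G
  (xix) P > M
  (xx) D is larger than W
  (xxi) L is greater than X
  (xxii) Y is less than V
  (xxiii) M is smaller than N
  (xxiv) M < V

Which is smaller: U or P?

Following the relations from P: P < X < L < W < Y < G < D < N < U.
So P < U; P is the smaller of the two.

P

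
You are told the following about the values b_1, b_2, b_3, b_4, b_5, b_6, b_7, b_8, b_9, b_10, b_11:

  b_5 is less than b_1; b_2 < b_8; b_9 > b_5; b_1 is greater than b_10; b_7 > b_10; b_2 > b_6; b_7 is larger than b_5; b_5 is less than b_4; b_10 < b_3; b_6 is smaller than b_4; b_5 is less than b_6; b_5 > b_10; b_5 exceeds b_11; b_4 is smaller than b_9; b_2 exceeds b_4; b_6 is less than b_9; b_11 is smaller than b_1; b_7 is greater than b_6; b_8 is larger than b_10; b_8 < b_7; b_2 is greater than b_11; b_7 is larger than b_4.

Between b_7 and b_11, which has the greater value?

b_7

The relevant relations are b_11 < b_5; b_5 < b_6; b_6 < b_4; b_4 < b_2; b_2 < b_8; b_8 < b_7.
Chaining these gives b_11 < b_5 < b_6 < b_4 < b_2 < b_8 < b_7.
So b_11 < b_7; b_7 is the larger of the two.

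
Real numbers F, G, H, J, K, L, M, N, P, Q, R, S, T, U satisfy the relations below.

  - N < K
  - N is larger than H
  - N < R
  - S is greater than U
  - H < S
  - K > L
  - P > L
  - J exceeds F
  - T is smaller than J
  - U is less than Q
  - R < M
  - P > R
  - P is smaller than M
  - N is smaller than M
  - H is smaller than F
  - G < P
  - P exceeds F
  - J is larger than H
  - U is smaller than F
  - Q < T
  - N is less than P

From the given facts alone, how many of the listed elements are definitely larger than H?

8

From H the given relations immediately reach N, F, J, S.
From those, R, P, M, K — 8 in total.
Nothing else is reachable above H; 8 in all.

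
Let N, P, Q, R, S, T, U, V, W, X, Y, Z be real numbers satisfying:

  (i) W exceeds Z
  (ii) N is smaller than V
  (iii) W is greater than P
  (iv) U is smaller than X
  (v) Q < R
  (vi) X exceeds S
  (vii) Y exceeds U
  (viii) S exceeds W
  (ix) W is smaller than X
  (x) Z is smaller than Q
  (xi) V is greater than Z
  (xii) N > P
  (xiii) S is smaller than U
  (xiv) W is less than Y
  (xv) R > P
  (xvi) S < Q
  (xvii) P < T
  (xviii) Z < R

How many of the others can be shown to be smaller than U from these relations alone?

Directly below U: S.
One step further: W (2 so far).
One step further: Z, P (4 so far).
Nothing else is reachable below U; 4 in all.

4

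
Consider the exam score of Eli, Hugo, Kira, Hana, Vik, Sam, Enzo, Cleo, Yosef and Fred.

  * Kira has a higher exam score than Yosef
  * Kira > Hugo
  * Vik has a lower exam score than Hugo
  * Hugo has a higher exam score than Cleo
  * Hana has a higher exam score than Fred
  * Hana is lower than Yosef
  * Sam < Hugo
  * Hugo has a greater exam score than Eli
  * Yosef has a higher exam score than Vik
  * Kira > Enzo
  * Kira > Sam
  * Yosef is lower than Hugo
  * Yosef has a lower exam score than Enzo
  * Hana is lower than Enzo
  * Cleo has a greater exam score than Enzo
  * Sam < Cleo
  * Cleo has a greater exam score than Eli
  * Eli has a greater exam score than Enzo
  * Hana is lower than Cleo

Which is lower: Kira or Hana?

Hana < Yosef and Yosef < Enzo give Hana < Enzo.
Then Enzo < Eli extends the chain to Eli.
With Eli < Cleo: Hana < Yosef < Enzo < Eli < Cleo.
With Cleo < Hugo: Hana < Yosef < Enzo < Eli < Cleo < Hugo.
Then Hugo < Kira extends the chain to Kira.
So Hana < Kira; Hana is the lower of the two.

Hana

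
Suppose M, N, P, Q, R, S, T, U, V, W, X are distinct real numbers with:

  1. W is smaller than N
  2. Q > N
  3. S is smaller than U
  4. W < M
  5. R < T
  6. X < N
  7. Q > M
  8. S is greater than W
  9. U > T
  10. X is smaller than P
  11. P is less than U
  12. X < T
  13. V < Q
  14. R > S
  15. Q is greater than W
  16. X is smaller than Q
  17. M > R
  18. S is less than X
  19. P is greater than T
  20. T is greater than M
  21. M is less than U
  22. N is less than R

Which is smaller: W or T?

W

W < S and S < X give W < X.
Then X < N extends the chain to N.
With N < R: W < S < X < N < R.
With R < M: W < S < X < N < R < M.
Then M < T extends the chain to T.
So W < T; W is the smaller of the two.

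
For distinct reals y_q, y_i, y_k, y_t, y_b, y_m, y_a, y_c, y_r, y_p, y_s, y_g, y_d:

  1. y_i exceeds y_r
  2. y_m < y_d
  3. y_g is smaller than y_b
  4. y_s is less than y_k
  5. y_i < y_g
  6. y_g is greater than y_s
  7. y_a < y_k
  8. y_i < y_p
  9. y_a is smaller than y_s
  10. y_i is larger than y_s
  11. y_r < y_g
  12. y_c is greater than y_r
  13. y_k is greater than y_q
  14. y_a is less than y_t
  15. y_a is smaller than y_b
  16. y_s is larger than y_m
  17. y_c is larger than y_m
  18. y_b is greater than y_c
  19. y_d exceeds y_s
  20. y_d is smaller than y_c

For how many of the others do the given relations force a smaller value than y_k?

4

The elements the relations force below y_k are y_m, y_q, y_a, y_s — no chain reaches any other.
That is 4.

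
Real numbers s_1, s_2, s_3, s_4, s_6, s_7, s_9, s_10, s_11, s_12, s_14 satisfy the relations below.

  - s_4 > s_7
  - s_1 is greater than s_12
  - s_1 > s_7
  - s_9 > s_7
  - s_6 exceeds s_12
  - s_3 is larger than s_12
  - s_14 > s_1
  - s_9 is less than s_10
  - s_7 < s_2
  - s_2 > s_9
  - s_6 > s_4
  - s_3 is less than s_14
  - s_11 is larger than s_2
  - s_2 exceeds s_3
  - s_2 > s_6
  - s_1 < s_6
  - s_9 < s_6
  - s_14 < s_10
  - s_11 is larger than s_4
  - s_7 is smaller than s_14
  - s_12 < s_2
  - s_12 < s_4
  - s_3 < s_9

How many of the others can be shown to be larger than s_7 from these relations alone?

8

The elements the relations force above s_7 are s_4, s_9, s_1, s_6, s_14, s_2, s_11, s_10 — no chain reaches any other.
That is 8.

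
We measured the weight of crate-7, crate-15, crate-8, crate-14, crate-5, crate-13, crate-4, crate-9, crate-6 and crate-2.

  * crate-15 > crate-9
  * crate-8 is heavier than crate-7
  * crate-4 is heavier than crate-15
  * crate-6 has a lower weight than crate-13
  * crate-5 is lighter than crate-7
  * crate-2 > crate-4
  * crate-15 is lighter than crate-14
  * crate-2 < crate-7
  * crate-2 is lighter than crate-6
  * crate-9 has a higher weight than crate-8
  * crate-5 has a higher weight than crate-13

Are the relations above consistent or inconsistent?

We have crate-15 < crate-4 stated directly, yet also crate-4 < crate-2 < crate-6 < crate-13 < crate-5 < crate-7 < crate-8 < crate-9 < crate-15 by chaining the others — so crate-4 < crate-15. Contradiction.

inconsistent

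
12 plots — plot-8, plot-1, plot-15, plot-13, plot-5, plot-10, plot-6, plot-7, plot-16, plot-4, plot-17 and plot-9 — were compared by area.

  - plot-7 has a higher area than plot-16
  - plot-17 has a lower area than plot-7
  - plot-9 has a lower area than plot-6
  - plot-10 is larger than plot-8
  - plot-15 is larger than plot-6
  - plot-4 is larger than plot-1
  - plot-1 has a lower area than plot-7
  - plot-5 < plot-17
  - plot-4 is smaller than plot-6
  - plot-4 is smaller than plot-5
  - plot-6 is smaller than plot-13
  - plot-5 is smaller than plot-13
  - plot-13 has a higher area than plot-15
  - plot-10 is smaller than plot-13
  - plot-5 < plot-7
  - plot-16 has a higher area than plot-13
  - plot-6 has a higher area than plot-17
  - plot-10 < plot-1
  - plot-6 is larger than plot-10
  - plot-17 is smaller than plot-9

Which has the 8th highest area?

plot-5

Piecing the relations together gives one ordering: plot-8 < plot-10 < plot-1 < plot-4 < plot-5 < plot-17 < plot-9 < plot-6 < plot-15 < plot-13 < plot-16 < plot-7.
Counting 8 from the largest end gives plot-5.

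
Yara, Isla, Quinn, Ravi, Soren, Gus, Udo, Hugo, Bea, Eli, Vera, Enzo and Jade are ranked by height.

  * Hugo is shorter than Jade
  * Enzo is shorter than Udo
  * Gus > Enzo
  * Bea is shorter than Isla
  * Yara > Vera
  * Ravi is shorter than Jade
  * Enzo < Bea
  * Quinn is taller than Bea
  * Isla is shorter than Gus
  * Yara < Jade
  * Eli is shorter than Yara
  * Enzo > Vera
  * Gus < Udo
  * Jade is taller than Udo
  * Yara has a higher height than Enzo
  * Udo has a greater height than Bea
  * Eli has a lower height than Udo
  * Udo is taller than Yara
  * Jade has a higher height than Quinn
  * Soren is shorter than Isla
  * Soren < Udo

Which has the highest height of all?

Chaining downward from Jade: directly below it, Yara, Udo, Hugo, Ravi, Quinn; then Vera, Eli, Soren, Enzo, Bea, Gus; then Isla.
That covers every other element, and nothing is given above Jade, so Jade is the highest height.

Jade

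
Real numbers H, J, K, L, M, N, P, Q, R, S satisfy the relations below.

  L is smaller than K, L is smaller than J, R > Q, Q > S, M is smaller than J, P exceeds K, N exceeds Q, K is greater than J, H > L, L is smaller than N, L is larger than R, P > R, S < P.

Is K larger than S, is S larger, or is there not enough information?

S < Q and Q < R give S < R.
With R < L: S < Q < R < L.
With L < J: S < Q < R < L < J.
With J < K: S < Q < R < L < J < K.
So K is larger.

K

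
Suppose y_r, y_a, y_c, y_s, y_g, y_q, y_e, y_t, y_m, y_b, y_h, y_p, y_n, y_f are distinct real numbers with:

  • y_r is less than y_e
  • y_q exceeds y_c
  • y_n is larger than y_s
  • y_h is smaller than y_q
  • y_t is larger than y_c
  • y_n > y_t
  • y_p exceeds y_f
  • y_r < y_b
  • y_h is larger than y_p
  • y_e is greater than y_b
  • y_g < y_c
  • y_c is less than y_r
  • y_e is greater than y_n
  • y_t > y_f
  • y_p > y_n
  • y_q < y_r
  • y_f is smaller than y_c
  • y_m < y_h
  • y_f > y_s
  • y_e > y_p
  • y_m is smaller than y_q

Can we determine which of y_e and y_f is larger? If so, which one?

Chaining the given relations: y_f < y_c < y_t < y_n < y_p < y_h < y_q < y_r < y_b < y_e.
So y_e is larger.

y_e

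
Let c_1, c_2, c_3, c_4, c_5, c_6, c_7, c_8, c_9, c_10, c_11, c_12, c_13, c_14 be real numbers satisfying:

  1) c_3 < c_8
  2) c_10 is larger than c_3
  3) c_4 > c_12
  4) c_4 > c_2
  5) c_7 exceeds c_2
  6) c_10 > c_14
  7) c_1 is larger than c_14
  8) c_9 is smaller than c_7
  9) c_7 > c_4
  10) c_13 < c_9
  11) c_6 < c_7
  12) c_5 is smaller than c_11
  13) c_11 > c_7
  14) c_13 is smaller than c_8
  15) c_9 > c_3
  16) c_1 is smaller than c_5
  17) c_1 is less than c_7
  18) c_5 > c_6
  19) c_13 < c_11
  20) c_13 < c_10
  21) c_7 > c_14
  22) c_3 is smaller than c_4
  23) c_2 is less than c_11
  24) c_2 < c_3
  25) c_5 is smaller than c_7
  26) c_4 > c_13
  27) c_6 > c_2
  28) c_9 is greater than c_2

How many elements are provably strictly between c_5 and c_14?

1

Chaining upward from c_14 reaches: c_1, c_10, c_7, c_11.
Chaining downward from c_5 reaches: c_2, c_6, c_1.
Strictly between c_14 and c_5 are those in both lists: c_1 — 1 element.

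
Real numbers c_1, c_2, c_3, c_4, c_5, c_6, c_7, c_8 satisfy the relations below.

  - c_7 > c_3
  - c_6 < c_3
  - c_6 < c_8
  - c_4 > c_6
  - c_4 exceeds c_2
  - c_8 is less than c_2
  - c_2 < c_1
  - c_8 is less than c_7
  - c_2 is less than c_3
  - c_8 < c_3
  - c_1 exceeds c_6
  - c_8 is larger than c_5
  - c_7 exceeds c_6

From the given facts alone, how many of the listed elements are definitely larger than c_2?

4

From c_2 the given relations immediately reach c_3, c_1, c_4.
From those, c_7 — 4 in total.
Nothing else is reachable above c_2; 4 in all.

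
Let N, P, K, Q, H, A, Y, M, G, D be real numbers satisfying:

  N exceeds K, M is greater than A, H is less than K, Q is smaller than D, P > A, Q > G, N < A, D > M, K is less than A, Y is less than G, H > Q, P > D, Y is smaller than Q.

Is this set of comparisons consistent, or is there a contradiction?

consistent

Every relation is compatible with Y < G < Q < H < K < N < A < M < D < P; the set is consistent.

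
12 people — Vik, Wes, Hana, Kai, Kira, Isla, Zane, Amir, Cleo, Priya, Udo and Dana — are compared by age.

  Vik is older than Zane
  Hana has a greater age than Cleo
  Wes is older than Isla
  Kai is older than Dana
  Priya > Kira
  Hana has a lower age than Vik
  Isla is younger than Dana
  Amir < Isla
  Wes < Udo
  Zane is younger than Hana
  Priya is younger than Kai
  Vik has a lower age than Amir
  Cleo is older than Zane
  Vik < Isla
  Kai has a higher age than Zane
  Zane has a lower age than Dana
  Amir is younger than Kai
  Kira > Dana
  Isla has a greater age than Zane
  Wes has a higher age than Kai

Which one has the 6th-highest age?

The consecutive relations fix a unique order: Zane < Cleo < Hana < Vik < Amir < Isla < Dana < Kira < Priya < Kai < Wes < Udo.
Counting 6 from the largest end gives Dana.

Dana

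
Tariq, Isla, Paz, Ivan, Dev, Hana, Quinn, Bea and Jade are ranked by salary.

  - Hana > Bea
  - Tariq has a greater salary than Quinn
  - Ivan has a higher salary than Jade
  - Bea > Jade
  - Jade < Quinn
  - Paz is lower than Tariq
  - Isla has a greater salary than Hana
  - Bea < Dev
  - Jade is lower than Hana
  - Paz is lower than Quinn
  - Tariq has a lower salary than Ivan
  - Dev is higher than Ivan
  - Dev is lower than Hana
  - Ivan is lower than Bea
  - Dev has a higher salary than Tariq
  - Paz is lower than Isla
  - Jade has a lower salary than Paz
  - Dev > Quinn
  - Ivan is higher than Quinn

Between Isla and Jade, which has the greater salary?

Jade < Paz < Quinn < Tariq < Ivan < Bea < Dev < Hana < Isla, by transitivity through Paz, Quinn, Tariq, Ivan, Bea, Dev, Hana.
So Jade < Isla; Isla is the higher of the two.

Isla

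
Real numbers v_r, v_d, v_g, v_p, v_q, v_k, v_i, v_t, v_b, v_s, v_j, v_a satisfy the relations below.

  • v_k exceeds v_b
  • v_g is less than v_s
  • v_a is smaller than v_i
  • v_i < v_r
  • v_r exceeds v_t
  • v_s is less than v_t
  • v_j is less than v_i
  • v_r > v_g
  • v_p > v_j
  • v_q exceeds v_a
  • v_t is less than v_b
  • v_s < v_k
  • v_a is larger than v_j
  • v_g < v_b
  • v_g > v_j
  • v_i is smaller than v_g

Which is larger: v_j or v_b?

v_b

v_j < v_a and v_a < v_i give v_j < v_i.
Then v_i < v_g extends the chain to v_g.
With v_g < v_s: v_j < v_a < v_i < v_g < v_s.
Then v_s < v_t extends the chain to v_t.
With v_t < v_b: v_j < v_a < v_i < v_g < v_s < v_t < v_b.
So v_j < v_b; v_b is the larger of the two.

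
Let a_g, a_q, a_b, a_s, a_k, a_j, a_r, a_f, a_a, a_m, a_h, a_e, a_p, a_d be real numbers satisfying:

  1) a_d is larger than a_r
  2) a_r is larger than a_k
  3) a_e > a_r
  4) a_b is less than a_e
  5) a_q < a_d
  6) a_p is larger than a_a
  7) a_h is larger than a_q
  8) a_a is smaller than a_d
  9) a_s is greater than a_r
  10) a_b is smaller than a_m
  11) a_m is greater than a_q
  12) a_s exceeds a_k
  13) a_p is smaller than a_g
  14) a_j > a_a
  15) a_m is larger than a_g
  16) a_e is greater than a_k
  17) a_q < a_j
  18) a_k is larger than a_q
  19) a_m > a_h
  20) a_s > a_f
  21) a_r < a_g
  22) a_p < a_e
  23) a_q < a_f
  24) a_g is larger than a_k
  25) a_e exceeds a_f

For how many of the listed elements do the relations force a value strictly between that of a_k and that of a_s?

The relations place a_k below a_s. An element lies strictly between them when it is forced above a_k and also forced below a_s.
Above a_k: {a_r, a_g, a_e, a_d, a_m}. Below a_s: {a_q, a_f, a_r}.
Intersection: {a_r} — 1.

1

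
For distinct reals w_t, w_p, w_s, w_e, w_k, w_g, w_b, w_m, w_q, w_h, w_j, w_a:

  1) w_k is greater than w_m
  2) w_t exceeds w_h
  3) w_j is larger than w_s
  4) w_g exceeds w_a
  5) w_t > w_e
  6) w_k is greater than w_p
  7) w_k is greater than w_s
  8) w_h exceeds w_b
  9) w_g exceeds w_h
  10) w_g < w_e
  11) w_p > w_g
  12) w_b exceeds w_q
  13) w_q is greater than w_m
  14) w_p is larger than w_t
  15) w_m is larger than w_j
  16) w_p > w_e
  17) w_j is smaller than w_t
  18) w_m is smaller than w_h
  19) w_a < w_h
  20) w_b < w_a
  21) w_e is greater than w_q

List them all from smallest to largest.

w_s < w_j < w_m < w_q < w_b < w_a < w_h < w_g < w_e < w_t < w_p < w_k

Nothing is placed below w_s, so it is least; from there w_s < w_j; w_j < w_m; w_m < w_q; w_q < w_b; w_b < w_a; w_a < w_h; w_h < w_g; w_g < w_e; w_e < w_t; w_t < w_p; w_p < w_k, each given directly.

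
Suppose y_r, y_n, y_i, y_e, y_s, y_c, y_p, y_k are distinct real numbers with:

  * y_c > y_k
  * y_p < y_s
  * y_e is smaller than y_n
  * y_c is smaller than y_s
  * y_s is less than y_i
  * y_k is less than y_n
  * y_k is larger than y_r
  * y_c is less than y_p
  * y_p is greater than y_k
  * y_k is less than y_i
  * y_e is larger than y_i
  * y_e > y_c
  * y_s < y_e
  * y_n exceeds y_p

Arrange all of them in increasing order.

Nothing is placed below y_r, so it is least; from there y_r < y_k; y_k < y_c; y_c < y_p; y_p < y_s; y_s < y_i; y_i < y_e; y_e < y_n, each given directly.

y_r < y_k < y_c < y_p < y_s < y_i < y_e < y_n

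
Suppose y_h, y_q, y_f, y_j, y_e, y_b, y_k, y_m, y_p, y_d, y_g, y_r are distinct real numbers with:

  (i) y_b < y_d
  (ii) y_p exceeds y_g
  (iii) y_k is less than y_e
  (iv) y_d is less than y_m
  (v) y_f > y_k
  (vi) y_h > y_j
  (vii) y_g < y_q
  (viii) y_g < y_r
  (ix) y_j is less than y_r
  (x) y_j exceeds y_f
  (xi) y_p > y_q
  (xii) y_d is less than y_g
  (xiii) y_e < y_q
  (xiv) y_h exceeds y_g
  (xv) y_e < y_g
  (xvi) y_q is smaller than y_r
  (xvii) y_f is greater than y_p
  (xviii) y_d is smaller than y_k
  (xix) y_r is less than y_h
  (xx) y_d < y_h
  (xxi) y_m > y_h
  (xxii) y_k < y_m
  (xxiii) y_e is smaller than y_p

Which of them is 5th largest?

Piecing the relations together gives one ordering: y_b < y_d < y_k < y_e < y_g < y_q < y_p < y_f < y_j < y_r < y_h < y_m.
The 5th largest is y_f.

y_f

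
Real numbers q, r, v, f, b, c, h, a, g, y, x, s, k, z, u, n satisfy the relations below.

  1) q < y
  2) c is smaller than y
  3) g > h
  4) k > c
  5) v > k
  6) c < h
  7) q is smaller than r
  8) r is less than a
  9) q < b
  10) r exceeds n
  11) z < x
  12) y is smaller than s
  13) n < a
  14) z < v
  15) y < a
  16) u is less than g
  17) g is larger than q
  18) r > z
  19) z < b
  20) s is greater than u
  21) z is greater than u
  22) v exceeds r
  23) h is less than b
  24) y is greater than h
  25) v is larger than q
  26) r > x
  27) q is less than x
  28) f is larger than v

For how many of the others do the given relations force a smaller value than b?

5

Directly below b: q, z, h.
One step further: u, c (5 so far).
No other element is forced below b by the given relations, so the count is 5.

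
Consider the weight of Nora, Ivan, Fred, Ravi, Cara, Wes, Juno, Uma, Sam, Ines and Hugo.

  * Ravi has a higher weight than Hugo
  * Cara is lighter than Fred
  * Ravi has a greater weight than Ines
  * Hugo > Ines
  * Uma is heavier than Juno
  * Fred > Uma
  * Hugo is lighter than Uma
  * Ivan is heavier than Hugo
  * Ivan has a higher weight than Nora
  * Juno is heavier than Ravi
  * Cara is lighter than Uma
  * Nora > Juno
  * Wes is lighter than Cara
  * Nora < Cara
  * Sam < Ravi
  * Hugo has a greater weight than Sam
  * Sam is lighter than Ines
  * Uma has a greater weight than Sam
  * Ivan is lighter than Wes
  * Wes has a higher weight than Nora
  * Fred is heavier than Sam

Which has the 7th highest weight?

The consecutive relations fix a unique order: Sam < Ines < Hugo < Ravi < Juno < Nora < Ivan < Wes < Cara < Uma < Fred.
Counting 7 from the largest end gives Juno.

Juno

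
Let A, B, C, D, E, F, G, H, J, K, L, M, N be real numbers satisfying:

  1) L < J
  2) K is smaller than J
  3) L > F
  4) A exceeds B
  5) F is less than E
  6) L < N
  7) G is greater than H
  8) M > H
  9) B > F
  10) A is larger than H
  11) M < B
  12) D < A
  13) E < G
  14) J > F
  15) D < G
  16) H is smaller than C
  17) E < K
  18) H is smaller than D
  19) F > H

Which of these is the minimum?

Chaining upward from H: directly above it, F, D, M, A, G, C; then E, B, L, J; then K, N.
That covers every other element, and nothing is given below H, so H is the minimum.

H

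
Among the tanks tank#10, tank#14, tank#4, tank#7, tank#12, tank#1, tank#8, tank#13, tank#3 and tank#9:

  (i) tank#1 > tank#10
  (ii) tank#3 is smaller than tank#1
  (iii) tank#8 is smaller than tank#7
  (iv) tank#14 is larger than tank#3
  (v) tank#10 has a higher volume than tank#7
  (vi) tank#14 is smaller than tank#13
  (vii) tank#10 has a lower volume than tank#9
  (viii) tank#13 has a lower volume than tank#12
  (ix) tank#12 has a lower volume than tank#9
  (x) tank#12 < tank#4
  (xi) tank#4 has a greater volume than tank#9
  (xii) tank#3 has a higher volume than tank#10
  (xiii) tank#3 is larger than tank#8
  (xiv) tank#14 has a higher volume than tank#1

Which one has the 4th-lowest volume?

tank#3

Chaining the given pairs: tank#8 < tank#7 < tank#10 < tank#3 < tank#1 < tank#14 < tank#13 < tank#12 < tank#9 < tank#4.
The 4th smallest is tank#3.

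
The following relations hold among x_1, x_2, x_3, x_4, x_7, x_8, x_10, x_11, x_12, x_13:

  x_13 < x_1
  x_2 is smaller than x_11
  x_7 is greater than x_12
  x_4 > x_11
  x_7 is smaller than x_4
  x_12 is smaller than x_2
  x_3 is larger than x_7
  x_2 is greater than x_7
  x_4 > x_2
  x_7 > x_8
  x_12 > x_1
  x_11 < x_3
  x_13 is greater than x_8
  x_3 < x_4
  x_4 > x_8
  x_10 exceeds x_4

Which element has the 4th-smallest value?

x_12

Chaining the given pairs: x_8 < x_13 < x_1 < x_12 < x_7 < x_2 < x_11 < x_3 < x_4 < x_10.
Counting 4 from the smallest end gives x_12.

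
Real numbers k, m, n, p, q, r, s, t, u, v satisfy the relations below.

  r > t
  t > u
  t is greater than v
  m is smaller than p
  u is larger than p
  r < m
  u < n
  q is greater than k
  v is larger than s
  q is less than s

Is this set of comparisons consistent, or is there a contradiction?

inconsistent

Chaining the given relations yields t < r < m < p < u, so t < u. But one relation states u < t. These cannot both hold.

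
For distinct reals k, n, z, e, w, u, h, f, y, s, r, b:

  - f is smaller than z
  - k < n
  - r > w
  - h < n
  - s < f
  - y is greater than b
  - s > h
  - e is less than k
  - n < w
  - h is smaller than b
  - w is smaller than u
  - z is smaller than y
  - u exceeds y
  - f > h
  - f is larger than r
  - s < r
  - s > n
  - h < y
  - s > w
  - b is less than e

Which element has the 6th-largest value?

s

Chaining the given pairs: h < b < e < k < n < w < s < r < f < z < y < u.
Counting 6 from the largest end gives s.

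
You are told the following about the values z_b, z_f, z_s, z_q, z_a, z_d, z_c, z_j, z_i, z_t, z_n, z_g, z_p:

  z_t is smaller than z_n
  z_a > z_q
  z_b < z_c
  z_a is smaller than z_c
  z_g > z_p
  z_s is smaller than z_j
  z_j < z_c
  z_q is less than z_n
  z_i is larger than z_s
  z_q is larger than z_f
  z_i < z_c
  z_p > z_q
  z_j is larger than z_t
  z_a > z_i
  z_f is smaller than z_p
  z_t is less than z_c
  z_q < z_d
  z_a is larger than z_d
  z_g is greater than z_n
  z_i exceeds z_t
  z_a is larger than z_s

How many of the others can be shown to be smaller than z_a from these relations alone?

Directly below z_a: z_q, z_d, z_s, z_i.
One step further: z_f, z_t (6 so far).
No other element is forced below z_a by the given relations, so the count is 6.

6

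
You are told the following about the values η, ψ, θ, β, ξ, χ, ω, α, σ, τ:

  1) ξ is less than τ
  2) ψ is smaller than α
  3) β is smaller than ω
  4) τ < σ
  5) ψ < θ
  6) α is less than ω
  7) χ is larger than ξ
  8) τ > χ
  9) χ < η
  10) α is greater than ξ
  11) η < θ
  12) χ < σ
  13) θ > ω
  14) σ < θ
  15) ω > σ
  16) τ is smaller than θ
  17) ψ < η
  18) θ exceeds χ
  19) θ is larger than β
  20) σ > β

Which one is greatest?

β is not greatest since β < ω; ξ is not greatest since ξ < α; χ is not greatest since χ < η; τ is not greatest since τ < σ; ψ is not greatest since ψ < θ; η is not greatest since η < θ; α is not greatest since α < ω; σ is not greatest since σ < θ; ω is not greatest since ω < θ.
Only θ has nothing above it, so θ is the greatest.

θ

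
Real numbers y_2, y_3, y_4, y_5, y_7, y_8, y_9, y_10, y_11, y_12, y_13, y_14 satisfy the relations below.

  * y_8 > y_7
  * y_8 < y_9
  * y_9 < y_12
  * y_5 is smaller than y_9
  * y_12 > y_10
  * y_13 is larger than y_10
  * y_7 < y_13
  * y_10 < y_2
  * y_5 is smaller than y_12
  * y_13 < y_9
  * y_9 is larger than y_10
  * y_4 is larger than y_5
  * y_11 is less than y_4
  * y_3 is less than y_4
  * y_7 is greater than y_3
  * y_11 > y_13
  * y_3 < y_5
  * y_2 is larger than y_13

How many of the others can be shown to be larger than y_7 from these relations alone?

7

From y_7 the given relations immediately reach y_8, y_13.
From those, y_9, y_11, y_2 — 5 in total.
From those, y_4, y_12 — 7 in total.
Nothing else is reachable above y_7; 7 in all.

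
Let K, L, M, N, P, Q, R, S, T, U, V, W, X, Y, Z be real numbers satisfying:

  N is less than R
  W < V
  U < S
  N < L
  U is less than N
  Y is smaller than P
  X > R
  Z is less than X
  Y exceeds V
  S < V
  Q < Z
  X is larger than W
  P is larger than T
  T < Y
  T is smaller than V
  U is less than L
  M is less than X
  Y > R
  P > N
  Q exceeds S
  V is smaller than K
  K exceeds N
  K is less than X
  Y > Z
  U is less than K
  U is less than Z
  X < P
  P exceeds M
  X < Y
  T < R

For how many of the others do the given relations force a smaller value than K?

6

The elements the relations force below K are U, S, W, N, T, V — no chain reaches any other.
That is 6.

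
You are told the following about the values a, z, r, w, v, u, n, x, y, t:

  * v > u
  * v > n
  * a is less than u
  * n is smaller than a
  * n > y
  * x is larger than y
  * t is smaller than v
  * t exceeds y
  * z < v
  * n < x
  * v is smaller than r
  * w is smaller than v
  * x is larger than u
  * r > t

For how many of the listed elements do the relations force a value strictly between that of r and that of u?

Chaining upward from u reaches: x, v.
Chaining downward from r reaches: y, n, a, w, t, z, v.
Strictly between u and r are those in both lists: v — 1 element.

1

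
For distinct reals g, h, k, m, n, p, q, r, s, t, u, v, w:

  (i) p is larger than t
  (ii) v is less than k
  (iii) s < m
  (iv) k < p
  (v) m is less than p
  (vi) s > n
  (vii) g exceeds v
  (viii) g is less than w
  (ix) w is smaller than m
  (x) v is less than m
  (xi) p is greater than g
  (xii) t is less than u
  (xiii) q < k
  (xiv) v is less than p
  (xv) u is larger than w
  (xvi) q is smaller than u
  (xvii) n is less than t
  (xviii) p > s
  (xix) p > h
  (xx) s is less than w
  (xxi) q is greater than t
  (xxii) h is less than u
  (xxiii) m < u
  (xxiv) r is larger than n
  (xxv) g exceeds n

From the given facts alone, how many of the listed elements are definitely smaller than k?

4

The elements the relations force below k are n, v, t, q — no chain reaches any other.
That is 4.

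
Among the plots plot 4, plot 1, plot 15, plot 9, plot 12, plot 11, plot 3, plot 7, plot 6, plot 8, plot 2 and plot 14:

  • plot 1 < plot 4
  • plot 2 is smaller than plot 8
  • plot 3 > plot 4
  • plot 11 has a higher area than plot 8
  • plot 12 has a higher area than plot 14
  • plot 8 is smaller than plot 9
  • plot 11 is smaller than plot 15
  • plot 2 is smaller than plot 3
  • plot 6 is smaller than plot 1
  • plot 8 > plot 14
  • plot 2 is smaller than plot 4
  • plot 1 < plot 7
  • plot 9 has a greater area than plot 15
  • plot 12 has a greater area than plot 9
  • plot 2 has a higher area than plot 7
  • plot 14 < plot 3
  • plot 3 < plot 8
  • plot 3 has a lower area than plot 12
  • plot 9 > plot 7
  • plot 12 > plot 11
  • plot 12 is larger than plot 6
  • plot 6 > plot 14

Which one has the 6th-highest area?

plot 3

Chaining the given pairs: plot 14 < plot 6 < plot 1 < plot 7 < plot 2 < plot 4 < plot 3 < plot 8 < plot 11 < plot 15 < plot 9 < plot 12.
The 6th largest is plot 3.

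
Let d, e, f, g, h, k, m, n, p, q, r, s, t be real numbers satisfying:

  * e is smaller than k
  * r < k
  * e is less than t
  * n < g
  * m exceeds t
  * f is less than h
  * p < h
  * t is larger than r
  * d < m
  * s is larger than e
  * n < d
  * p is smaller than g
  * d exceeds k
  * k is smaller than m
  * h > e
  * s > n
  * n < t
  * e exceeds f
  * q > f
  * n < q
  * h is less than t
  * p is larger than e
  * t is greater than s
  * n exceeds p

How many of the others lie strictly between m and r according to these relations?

3

Chaining upward from r reaches: k, d, t.
Chaining downward from m reaches: f, e, p, n, h, k, d, s, t.
Strictly between r and m are those in both lists: k, d, t — 3 elements.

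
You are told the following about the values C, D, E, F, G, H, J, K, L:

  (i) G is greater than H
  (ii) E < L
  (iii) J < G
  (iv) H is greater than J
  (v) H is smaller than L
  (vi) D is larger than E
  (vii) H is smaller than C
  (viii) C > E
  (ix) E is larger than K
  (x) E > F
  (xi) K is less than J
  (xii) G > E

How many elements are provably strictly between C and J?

The relations place J below C. An element lies strictly between them when it is forced above J and also forced below C.
Above J: {H, L, G}. Below C: {F, K, E, H}.
Intersection: {H} — 1.

1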